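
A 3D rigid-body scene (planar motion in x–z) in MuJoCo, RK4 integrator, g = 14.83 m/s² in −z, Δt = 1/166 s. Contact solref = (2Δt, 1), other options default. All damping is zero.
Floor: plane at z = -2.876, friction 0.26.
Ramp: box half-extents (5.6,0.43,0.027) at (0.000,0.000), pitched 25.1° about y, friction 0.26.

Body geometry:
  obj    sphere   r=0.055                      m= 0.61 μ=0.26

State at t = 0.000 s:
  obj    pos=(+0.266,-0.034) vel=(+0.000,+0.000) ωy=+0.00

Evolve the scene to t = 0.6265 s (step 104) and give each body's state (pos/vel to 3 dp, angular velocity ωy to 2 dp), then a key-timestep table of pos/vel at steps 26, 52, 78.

State at t = 0.6265 s:
  obj    pos=(+1.065,-0.408) vel=(+2.550,-1.194) ωy=+51.17

Key-timestep trajectory:
   step    t(s)  obj.x    obj.z    obj.vx   obj.vz 
     26  0.1566   +0.316  -0.057  +0.638  -0.299
     52  0.3133   +0.466  -0.128  +1.275  -0.597
     78  0.4699   +0.715  -0.245  +1.912  -0.896


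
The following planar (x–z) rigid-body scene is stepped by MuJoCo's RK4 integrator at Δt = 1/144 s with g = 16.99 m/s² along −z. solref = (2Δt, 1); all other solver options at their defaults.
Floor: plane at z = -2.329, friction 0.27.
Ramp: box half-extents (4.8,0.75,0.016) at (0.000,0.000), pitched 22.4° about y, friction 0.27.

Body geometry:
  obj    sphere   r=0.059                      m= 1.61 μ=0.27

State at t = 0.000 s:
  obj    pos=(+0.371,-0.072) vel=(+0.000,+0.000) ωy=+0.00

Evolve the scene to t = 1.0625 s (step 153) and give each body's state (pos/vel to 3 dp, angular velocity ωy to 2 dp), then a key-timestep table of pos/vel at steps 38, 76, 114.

State at t = 1.0625 s:
  obj    pos=(+2.785,-1.067) vel=(+4.543,-1.872) ωy=+83.27

Key-timestep trajectory:
   step    t(s)  obj.x    obj.z    obj.vx   obj.vz 
     38  0.2639   +0.520  -0.133  +1.129  -0.465
     76  0.5278   +0.967  -0.317  +2.257  -0.930
    114  0.7917   +1.711  -0.624  +3.385  -1.395


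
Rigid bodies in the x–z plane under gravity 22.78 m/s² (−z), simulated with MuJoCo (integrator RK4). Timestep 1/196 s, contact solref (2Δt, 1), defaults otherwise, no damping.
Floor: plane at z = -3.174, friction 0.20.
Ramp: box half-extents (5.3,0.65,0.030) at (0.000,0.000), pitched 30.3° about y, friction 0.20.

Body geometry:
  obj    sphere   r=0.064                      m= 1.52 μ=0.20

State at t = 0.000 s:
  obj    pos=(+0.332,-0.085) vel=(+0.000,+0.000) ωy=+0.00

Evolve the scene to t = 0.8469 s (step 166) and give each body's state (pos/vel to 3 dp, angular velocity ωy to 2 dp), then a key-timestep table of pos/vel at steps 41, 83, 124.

State at t = 0.8469 s:
  obj    pos=(+2.875,-1.571) vel=(+6.004,-3.508) ωy=+108.60

Key-timestep trajectory:
   step    t(s)  obj.x    obj.z    obj.vx   obj.vz 
     41  0.2092   +0.487  -0.176  +1.483  -0.867
     83  0.4235   +0.968  -0.457  +3.002  -1.754
    124  0.6327   +1.751  -0.914  +4.485  -2.621


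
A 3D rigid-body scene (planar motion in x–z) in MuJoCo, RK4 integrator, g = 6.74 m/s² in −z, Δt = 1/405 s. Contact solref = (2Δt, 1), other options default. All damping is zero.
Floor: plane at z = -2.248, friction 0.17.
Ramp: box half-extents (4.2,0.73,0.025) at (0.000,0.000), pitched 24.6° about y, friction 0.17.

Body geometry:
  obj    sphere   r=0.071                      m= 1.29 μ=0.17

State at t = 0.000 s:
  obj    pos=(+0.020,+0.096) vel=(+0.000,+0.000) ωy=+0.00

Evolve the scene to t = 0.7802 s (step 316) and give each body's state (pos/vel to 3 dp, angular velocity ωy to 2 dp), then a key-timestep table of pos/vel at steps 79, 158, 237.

State at t = 0.7802 s:
  obj    pos=(+0.575,-0.158) vel=(+1.422,-0.651) ωy=+22.02

Key-timestep trajectory:
   step    t(s)  obj.x    obj.z    obj.vx   obj.vz 
     79  0.1951   +0.055  +0.080  +0.356  -0.163
    158  0.3901   +0.159  +0.033  +0.711  -0.326
    237  0.5852   +0.332  -0.047  +1.066  -0.488


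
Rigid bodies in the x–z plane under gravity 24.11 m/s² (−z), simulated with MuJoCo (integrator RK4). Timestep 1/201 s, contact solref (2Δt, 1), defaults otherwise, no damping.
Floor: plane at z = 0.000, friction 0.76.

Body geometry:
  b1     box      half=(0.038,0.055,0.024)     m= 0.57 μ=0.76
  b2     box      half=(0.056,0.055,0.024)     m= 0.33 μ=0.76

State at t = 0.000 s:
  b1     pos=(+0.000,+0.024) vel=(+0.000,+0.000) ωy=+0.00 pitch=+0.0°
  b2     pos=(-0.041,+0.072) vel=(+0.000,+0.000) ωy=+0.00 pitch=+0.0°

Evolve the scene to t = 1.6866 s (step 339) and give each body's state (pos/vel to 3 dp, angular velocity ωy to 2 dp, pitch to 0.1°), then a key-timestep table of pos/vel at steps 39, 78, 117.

State at t = 1.6866 s:
  b1     pos=(+0.000,+0.024) vel=(+0.000,+0.000) ωy=+0.00 pitch=+0.0°
  b2     pos=(-0.095,+0.056) vel=(+0.000,+0.000) ωy=+0.00 pitch=-90.0°

Key-timestep trajectory:
   step    t(s)  b1.x    b1.z    b1.vx   b1.vz   b2.x    b2.z    b2.vx   b2.vz 
     39  0.1940   +0.000  +0.024  +0.000  +0.000   -0.070  +0.060  -0.297  +0.057
     78  0.3881   +0.000  +0.024  +0.000  +0.000   -0.111  +0.060  +0.050  -0.007
    117  0.5821   +0.000  +0.024  +0.000  +0.000   -0.098  +0.056  -0.144  +0.067


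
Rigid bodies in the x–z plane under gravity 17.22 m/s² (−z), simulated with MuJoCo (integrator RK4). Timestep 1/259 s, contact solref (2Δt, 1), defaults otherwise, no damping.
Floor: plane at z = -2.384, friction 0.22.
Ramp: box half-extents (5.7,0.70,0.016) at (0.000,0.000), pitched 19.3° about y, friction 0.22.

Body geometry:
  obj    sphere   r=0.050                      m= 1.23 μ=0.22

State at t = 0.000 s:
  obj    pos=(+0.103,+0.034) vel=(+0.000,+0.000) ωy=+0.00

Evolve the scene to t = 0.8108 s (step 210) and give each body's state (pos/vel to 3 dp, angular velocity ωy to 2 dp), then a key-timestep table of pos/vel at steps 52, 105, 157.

State at t = 0.8108 s:
  obj    pos=(+1.364,-0.408) vel=(+3.111,-1.089) ωy=+65.91

Key-timestep trajectory:
   step    t(s)  obj.x    obj.z    obj.vx   obj.vz 
     52  0.2008   +0.180  +0.007  +0.770  -0.270
    105  0.4054   +0.418  -0.077  +1.556  -0.545
    157  0.6062   +0.808  -0.213  +2.326  -0.815


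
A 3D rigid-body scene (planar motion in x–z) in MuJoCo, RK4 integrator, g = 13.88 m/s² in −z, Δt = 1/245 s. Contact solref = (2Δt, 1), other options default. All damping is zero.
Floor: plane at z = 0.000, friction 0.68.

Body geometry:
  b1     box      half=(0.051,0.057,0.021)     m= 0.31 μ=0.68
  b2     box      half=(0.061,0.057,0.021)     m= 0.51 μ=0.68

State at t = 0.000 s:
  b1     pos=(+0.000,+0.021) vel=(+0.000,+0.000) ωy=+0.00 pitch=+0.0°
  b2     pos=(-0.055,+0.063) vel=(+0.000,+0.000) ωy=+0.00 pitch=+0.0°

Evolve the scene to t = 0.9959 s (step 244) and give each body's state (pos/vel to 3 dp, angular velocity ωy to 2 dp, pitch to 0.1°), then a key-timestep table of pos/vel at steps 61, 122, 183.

State at t = 0.9959 s:
  b1     pos=(+0.001,+0.021) vel=(+0.001,+0.000) ωy=+0.00 pitch=+0.0°
  b2     pos=(-0.067,+0.055) vel=(+0.000,-0.001) ωy=+0.02 pitch=-40.1°

Key-timestep trajectory:
   step    t(s)  b1.x    b1.z    b1.vx   b1.vz   b2.x    b2.z    b2.vx   b2.vz 
     61  0.2490   +0.000  +0.021  +0.000  +0.000   -0.069  +0.057  +0.118  -0.061
    122  0.4980   +0.000  +0.021  +0.001  +0.000   -0.067  +0.056  +0.000  -0.001
    183  0.7469   +0.000  +0.021  +0.001  +0.000   -0.067  +0.056  +0.000  -0.001


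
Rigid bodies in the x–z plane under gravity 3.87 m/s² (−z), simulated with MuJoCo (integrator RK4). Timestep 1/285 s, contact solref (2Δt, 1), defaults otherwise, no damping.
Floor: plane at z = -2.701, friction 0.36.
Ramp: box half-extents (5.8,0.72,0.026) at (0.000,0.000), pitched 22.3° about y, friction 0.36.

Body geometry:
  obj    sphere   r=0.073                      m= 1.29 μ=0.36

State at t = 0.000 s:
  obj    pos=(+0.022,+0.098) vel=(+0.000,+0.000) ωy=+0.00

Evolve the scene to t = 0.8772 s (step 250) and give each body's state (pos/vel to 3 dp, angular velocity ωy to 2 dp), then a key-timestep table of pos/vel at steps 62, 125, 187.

State at t = 0.8772 s:
  obj    pos=(+0.395,-0.055) vel=(+0.851,-0.349) ωy=+12.60

Key-timestep trajectory:
   step    t(s)  obj.x    obj.z    obj.vx   obj.vz 
     62  0.2175   +0.045  +0.089  +0.211  -0.087
    125  0.4386   +0.115  +0.060  +0.426  -0.175
    187  0.6561   +0.231  +0.012  +0.637  -0.261


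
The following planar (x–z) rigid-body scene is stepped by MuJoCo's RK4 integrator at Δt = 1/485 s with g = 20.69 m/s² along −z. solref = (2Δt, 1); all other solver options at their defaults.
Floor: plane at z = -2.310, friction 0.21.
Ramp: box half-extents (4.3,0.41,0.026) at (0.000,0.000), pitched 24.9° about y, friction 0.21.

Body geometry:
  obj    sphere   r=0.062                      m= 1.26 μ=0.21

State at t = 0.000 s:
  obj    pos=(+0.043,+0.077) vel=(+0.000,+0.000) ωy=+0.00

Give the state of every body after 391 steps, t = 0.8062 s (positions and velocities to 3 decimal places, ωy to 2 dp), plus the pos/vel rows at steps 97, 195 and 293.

State at t = 0.8062 s:
  obj    pos=(+1.877,-0.774) vel=(+4.550,-2.112) ωy=+80.90

Key-timestep trajectory:
   step    t(s)  obj.x    obj.z    obj.vx   obj.vz 
     97  0.2000   +0.156  +0.025  +1.129  -0.524
    195  0.4021   +0.499  -0.135  +2.269  -1.053
    293  0.6041   +1.073  -0.401  +3.410  -1.583


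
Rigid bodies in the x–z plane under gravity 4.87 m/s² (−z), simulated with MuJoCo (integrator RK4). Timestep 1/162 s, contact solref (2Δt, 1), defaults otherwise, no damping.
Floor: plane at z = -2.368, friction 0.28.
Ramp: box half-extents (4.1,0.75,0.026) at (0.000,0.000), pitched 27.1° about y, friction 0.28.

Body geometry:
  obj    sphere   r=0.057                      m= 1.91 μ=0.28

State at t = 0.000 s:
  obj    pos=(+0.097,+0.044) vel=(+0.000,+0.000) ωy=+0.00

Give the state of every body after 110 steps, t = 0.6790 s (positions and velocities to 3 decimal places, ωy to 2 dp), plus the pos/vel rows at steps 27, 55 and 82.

State at t = 0.6790 s:
  obj    pos=(+0.422,-0.123) vel=(+0.958,-0.490) ωy=+18.87

Key-timestep trajectory:
   step    t(s)  obj.x    obj.z    obj.vx   obj.vz 
     27  0.1667   +0.117  +0.034  +0.235  -0.120
     55  0.3395   +0.178  +0.002  +0.479  -0.245
     82  0.5062   +0.278  -0.049  +0.714  -0.365


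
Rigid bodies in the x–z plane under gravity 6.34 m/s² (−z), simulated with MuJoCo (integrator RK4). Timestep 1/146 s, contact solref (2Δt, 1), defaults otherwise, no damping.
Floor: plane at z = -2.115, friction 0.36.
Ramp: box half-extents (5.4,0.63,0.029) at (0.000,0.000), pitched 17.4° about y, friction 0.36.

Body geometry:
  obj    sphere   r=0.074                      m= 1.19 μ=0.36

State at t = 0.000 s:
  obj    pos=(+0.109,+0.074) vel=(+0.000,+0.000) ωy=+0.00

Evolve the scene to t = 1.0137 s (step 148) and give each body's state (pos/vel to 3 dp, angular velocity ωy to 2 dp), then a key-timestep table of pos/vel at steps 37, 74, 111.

State at t = 1.0137 s:
  obj    pos=(+0.773,-0.134) vel=(+1.310,-0.411) ωy=+18.55

Key-timestep trajectory:
   step    t(s)  obj.x    obj.z    obj.vx   obj.vz 
     37  0.2534   +0.151  +0.061  +0.328  -0.103
     74  0.5068   +0.275  +0.022  +0.655  -0.205
    111  0.7603   +0.483  -0.043  +0.983  -0.308


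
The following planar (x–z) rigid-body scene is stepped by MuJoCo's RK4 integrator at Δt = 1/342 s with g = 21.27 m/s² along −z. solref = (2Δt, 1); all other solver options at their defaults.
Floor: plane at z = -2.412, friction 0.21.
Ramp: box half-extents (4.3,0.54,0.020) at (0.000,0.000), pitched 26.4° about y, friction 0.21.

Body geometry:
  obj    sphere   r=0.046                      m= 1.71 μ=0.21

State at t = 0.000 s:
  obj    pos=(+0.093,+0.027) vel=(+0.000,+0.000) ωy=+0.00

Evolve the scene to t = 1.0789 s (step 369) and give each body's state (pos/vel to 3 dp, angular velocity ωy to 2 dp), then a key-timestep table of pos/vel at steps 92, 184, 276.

State at t = 1.0789 s:
  obj    pos=(+3.615,-1.721) vel=(+6.529,-3.241) ωy=+158.43

Key-timestep trajectory:
   step    t(s)  obj.x    obj.z    obj.vx   obj.vz 
     92  0.2690   +0.312  -0.081  +1.628  -0.808
    184  0.5380   +0.969  -0.407  +3.256  -1.616
    276  0.8070   +2.064  -0.951  +4.883  -2.424


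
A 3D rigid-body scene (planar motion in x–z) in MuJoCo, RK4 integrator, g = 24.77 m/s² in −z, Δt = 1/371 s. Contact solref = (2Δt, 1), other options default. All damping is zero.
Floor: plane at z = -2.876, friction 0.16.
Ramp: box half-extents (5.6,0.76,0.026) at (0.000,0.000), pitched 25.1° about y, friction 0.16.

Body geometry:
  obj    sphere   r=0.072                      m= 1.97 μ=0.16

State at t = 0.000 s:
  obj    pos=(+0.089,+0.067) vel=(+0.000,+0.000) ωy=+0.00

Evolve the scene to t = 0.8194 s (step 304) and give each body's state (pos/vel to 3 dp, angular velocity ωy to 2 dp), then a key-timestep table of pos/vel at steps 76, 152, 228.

State at t = 0.8194 s:
  obj    pos=(+2.371,-1.002) vel=(+5.570,-2.609) ωy=+85.40

Key-timestep trajectory:
   step    t(s)  obj.x    obj.z    obj.vx   obj.vz 
     76  0.2049   +0.232  +0.000  +1.393  -0.652
    152  0.4097   +0.659  -0.201  +2.785  -1.305
    228  0.6146   +1.373  -0.535  +4.177  -1.957


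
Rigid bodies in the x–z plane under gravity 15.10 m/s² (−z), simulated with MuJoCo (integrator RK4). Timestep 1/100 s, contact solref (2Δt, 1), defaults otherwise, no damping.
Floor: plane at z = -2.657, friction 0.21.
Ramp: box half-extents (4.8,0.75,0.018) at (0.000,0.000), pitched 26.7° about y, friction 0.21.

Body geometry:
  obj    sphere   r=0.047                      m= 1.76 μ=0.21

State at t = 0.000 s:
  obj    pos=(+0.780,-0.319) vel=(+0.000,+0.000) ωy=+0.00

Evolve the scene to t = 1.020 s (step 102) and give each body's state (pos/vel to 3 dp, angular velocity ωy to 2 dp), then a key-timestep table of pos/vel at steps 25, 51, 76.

State at t = 1.020 s:
  obj    pos=(+3.032,-1.452) vel=(+4.416,-2.221) ωy=+105.11

Key-timestep trajectory:
   step    t(s)  obj.x    obj.z    obj.vx   obj.vz 
     25  0.2500   +0.915  -0.388  +1.083  -0.544
     51  0.5100   +1.343  -0.603  +2.208  -1.111
     76  0.7600   +2.030  -0.948  +3.290  -1.655


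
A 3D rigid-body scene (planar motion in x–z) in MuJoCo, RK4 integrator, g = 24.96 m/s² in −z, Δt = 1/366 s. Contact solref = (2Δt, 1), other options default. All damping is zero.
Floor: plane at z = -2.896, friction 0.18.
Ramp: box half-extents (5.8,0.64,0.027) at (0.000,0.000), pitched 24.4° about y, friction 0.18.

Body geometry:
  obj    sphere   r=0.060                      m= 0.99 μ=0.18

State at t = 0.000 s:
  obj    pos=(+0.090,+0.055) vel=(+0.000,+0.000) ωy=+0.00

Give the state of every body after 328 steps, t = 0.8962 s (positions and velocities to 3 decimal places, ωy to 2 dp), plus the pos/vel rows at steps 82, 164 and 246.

State at t = 0.8962 s:
  obj    pos=(+2.784,-1.167) vel=(+6.011,-2.727) ωy=+109.99

Key-timestep trajectory:
   step    t(s)  obj.x    obj.z    obj.vx   obj.vz 
     82  0.2240   +0.258  -0.022  +1.503  -0.682
    164  0.4481   +0.763  -0.251  +3.006  -1.363
    246  0.6721   +1.605  -0.633  +4.508  -2.045


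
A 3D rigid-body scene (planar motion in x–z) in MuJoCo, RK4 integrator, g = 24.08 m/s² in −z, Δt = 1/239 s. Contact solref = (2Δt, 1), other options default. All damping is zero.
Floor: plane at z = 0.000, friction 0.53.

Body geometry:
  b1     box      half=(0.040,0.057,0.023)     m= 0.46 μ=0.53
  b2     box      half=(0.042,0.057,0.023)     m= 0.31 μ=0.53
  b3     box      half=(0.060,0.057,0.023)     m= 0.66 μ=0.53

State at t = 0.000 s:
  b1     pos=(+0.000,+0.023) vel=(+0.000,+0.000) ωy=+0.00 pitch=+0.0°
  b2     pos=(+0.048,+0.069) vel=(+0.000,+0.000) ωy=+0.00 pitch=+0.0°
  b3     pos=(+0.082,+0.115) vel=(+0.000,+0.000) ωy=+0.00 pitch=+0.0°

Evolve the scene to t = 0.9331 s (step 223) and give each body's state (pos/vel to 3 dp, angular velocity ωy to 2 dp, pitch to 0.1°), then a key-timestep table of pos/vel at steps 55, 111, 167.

State at t = 0.9331 s:
  b1     pos=(+0.000,+0.023) vel=(+0.000,+0.000) ωy=+0.00 pitch=+0.0°
  b2     pos=(+0.089,+0.042) vel=(+0.000,+0.000) ωy=+0.00 pitch=+90.0°
  b3     pos=(+0.169,+0.060) vel=(-0.005,+0.003) ωy=-0.07 pitch=+89.9°

Key-timestep trajectory:
   step    t(s)  b1.x    b1.z    b1.vx   b1.vz   b2.x    b2.z    b2.vx   b2.vz   b3.x    b3.z    b3.vx   b3.vz 
     55  0.2301   +0.000  +0.023  +0.000  +0.000   +0.082  +0.045  +0.066  -0.025   +0.138  +0.064  +0.075  +0.009
    111  0.4644   +0.000  +0.023  +0.000  +0.000   +0.089  +0.042  +0.000  +0.000   +0.179  +0.063  +0.134  +0.034
    167  0.6987   +0.000  +0.023  +0.000  +0.000   +0.089  +0.042  +0.000  +0.000   +0.170  +0.060  +0.179  +0.024


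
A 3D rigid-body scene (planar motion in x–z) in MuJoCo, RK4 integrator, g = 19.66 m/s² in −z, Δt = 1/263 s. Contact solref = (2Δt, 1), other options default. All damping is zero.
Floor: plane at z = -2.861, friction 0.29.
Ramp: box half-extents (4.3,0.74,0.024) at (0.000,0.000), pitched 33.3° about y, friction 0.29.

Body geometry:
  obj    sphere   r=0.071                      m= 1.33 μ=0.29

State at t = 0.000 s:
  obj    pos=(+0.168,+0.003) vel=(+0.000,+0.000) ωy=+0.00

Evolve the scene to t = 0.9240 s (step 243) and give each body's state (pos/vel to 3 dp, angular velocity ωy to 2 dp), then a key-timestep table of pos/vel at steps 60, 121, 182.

State at t = 0.9240 s:
  obj    pos=(+2.919,-1.804) vel=(+5.954,-3.911) ωy=+100.31

Key-timestep trajectory:
   step    t(s)  obj.x    obj.z    obj.vx   obj.vz 
     60  0.2281   +0.336  -0.107  +1.470  -0.966
    121  0.4601   +0.850  -0.445  +2.965  -1.948
    182  0.6920   +1.711  -1.010  +4.460  -2.929


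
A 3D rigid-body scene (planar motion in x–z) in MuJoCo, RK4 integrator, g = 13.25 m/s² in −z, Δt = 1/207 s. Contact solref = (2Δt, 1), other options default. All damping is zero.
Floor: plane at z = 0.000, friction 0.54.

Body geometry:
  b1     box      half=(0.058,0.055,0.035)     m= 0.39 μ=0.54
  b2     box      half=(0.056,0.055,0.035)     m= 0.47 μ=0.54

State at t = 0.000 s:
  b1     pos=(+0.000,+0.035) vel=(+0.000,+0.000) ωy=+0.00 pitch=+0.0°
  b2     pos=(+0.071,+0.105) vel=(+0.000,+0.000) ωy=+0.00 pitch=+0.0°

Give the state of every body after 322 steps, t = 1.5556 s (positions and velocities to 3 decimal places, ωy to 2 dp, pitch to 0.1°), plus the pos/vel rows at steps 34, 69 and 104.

State at t = 1.5556 s:
  b1     pos=(+0.000,+0.035) vel=(+0.000,+0.000) ωy=+0.00 pitch=+0.0°
  b2     pos=(+0.127,+0.056) vel=(+0.000,+0.000) ωy=+0.00 pitch=+90.0°

Key-timestep trajectory:
   step    t(s)  b1.x    b1.z    b1.vx   b1.vz   b2.x    b2.z    b2.vx   b2.vz 
     34  0.1643   +0.000  +0.035  +0.000  +0.000   +0.099  +0.071  +0.270  -0.776
     69  0.3333   +0.000  +0.035  +0.000  +0.000   +0.145  +0.064  +0.015  +0.003
    104  0.5024   +0.000  +0.035  +0.000  +0.000   +0.123  +0.058  +0.005  +0.008


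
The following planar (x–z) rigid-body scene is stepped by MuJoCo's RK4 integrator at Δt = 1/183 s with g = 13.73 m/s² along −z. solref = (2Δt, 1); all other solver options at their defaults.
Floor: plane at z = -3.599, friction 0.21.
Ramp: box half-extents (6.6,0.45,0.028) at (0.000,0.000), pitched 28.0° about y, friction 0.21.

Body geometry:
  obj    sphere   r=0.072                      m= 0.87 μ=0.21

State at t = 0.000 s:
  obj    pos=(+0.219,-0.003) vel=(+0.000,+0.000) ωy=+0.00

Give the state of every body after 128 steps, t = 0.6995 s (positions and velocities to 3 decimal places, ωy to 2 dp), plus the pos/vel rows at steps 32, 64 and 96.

State at t = 0.6995 s:
  obj    pos=(+1.214,-0.532) vel=(+2.844,-1.512) ωy=+44.71

Key-timestep trajectory:
   step    t(s)  obj.x    obj.z    obj.vx   obj.vz 
     32  0.1749   +0.281  -0.036  +0.711  -0.378
     64  0.3497   +0.468  -0.135  +1.422  -0.756
     96  0.5246   +0.779  -0.301  +2.133  -1.134


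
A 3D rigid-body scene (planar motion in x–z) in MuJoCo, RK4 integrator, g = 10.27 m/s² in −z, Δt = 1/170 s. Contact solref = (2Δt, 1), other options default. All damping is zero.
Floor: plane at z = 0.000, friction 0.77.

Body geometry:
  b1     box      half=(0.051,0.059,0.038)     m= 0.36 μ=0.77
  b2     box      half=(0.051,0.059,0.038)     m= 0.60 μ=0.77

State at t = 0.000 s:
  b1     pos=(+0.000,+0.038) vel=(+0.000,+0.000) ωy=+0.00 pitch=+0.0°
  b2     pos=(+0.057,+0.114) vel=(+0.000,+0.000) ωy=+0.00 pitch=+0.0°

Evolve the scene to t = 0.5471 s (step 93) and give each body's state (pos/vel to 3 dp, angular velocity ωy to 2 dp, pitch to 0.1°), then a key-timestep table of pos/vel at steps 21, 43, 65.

State at t = 0.5471 s:
  b1     pos=(+0.000,+0.038) vel=(+0.000,+0.000) ωy=+0.00 pitch=+0.0°
  b2     pos=(+0.104,+0.051) vel=(+0.000,+0.000) ωy=+0.00 pitch=+90.0°

Key-timestep trajectory:
   step    t(s)  b1.x    b1.z    b1.vx   b1.vz   b2.x    b2.z    b2.vx   b2.vz 
     21  0.1235   +0.000  +0.038  -0.001  +0.000   +0.064  +0.112  +0.134  -0.048
     43  0.2529   +0.000  +0.038  +0.000  +0.000   +0.093  +0.077  +0.263  -0.736
     65  0.3824   +0.000  +0.038  +0.000  +0.000   +0.108  +0.053  -0.116  -0.073


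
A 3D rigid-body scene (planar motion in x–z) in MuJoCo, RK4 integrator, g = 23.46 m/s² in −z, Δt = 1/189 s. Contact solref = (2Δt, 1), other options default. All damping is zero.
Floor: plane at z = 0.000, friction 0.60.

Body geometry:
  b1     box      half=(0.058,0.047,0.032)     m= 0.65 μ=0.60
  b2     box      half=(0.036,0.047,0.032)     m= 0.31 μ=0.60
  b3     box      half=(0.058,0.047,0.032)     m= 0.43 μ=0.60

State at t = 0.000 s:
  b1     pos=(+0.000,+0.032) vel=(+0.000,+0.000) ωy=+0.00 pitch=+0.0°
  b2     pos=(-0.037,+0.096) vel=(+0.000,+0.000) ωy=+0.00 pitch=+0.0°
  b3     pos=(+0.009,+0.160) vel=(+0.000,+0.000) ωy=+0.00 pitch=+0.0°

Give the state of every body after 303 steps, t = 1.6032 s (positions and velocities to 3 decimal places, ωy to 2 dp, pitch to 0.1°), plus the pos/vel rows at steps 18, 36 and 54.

State at t = 1.6032 s:
  b1     pos=(+0.000,+0.032) vel=(+0.000,+0.000) ωy=+0.00 pitch=+0.0°
  b2     pos=(-0.037,+0.096) vel=(+0.000,+0.000) ωy=+0.00 pitch=+0.0°
  b3     pos=(+0.144,+0.032) vel=(+0.000,+0.000) ωy=+0.00 pitch=+180.0°

Key-timestep trajectory:
   step    t(s)  b1.x    b1.z    b1.vx   b1.vz   b2.x    b2.z    b2.vx   b2.vz   b3.x    b3.z    b3.vx   b3.vz 
     18  0.0952   +0.000  +0.032  +0.000  +0.000   -0.037  +0.096  -0.001  +0.001   +0.023  +0.151  +0.303  -0.330
     36  0.1905   +0.000  +0.032  +0.000  +0.000   -0.037  +0.096  +0.000  +0.000   +0.069  +0.120  +0.690  -0.172
     54  0.2857   +0.000  +0.032  +0.000  +0.000   -0.037  +0.096  +0.000  +0.000   +0.141  +0.034  +0.931  -1.643


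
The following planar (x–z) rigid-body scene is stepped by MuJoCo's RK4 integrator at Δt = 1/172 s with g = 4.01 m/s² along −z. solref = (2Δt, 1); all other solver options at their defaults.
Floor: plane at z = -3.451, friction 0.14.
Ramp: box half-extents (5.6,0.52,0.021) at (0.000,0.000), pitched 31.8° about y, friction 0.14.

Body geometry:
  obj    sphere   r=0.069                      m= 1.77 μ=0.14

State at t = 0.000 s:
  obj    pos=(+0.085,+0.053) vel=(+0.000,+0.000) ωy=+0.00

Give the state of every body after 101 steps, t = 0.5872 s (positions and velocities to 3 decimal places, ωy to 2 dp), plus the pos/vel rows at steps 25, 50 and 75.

State at t = 0.5872 s:
  obj    pos=(+0.325,-0.095) vel=(+0.816,-0.507) ωy=+10.14

Key-timestep trajectory:
   step    t(s)  obj.x    obj.z    obj.vx   obj.vz 
     25  0.1453   +0.100  +0.044  +0.204  -0.121
     50  0.2907   +0.144  +0.017  +0.402  -0.257
     75  0.4360   +0.217  -0.029  +0.607  -0.375


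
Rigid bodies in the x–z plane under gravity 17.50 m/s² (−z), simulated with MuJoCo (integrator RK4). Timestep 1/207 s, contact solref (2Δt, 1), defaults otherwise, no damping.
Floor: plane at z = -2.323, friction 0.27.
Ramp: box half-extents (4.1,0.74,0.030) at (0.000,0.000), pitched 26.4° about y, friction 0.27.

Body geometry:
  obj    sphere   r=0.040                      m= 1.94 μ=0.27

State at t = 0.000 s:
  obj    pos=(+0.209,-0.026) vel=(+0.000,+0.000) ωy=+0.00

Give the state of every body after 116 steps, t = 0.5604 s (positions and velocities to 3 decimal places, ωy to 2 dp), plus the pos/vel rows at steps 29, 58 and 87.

State at t = 0.5604 s:
  obj    pos=(+0.991,-0.414) vel=(+2.790,-1.385) ωy=+77.84

Key-timestep trajectory:
   step    t(s)  obj.x    obj.z    obj.vx   obj.vz 
     29  0.1401   +0.258  -0.050  +0.698  -0.346
     58  0.2802   +0.405  -0.123  +1.395  -0.693
     87  0.4203   +0.649  -0.244  +2.092  -1.039


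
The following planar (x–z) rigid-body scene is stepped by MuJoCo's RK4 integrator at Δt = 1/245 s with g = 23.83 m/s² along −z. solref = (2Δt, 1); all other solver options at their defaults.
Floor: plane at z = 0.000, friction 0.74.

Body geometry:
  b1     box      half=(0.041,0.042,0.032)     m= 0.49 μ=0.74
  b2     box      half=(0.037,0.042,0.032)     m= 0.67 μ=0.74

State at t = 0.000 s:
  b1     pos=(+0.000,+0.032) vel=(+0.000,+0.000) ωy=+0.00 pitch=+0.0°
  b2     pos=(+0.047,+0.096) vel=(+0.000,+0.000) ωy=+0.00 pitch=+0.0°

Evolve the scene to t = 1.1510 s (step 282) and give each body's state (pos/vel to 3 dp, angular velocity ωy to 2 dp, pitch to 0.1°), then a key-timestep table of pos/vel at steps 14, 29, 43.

State at t = 1.1510 s:
  b1     pos=(+0.000,+0.032) vel=(+0.000,+0.000) ωy=+0.00 pitch=+0.0°
  b2     pos=(+0.084,+0.037) vel=(+0.000,+0.000) ωy=+0.00 pitch=+90.0°

Key-timestep trajectory:
   step    t(s)  b1.x    b1.z    b1.vx   b1.vz   b2.x    b2.z    b2.vx   b2.vz 
     14  0.0571   +0.000  +0.032  -0.001  +0.001   +0.051  +0.095  +0.167  -0.054
     29  0.1184   +0.000  +0.032  +0.000  +0.001   +0.069  +0.081  +0.374  -0.591
     43  0.1755   +0.000  +0.032  +0.000  +0.000   +0.085  +0.034  -0.086  +0.194


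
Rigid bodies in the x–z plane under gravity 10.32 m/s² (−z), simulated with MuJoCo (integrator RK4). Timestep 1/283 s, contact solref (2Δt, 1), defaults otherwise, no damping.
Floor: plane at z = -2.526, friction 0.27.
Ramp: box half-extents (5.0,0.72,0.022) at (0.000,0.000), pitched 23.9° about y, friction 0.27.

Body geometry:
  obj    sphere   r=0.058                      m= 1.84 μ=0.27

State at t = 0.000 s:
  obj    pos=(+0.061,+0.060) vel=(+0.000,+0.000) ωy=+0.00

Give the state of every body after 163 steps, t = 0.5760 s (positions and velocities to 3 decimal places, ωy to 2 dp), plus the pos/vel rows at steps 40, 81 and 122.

State at t = 0.5760 s:
  obj    pos=(+0.514,-0.140) vel=(+1.573,-0.697) ωy=+29.65

Key-timestep trajectory:
   step    t(s)  obj.x    obj.z    obj.vx   obj.vz 
     40  0.1413   +0.088  +0.048  +0.386  -0.171
     81  0.2862   +0.173  +0.011  +0.782  -0.346
    122  0.4311   +0.315  -0.052  +1.177  -0.522


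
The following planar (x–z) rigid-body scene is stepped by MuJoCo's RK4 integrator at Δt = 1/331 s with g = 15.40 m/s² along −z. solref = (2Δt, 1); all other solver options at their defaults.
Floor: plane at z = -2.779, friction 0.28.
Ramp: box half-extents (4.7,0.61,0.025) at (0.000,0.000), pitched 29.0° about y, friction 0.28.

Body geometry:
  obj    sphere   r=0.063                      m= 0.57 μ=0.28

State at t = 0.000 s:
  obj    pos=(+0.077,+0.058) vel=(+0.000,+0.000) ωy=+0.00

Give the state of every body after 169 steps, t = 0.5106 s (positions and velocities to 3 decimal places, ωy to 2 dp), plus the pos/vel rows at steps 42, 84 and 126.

State at t = 0.5106 s:
  obj    pos=(+0.685,-0.279) vel=(+2.382,-1.320) ωy=+43.21

Key-timestep trajectory:
   step    t(s)  obj.x    obj.z    obj.vx   obj.vz 
     42  0.1269   +0.115  +0.037  +0.592  -0.328
     84  0.2538   +0.227  -0.025  +1.184  -0.656
    126  0.3807   +0.415  -0.129  +1.776  -0.984


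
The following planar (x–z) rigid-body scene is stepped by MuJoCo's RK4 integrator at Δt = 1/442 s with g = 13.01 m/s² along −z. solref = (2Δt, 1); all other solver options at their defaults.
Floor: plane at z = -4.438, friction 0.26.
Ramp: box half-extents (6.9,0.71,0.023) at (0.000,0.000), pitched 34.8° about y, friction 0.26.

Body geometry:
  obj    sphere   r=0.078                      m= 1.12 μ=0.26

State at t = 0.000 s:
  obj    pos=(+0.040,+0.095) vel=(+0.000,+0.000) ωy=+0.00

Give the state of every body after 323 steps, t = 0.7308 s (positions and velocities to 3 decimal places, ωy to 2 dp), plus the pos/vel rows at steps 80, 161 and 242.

State at t = 0.7308 s:
  obj    pos=(+1.203,-0.713) vel=(+3.183,-2.212) ωy=+49.68

Key-timestep trajectory:
   step    t(s)  obj.x    obj.z    obj.vx   obj.vz 
     80  0.1810   +0.111  +0.046  +0.788  -0.548
    161  0.3643   +0.329  -0.106  +1.587  -1.103
    242  0.5475   +0.693  -0.359  +2.385  -1.657


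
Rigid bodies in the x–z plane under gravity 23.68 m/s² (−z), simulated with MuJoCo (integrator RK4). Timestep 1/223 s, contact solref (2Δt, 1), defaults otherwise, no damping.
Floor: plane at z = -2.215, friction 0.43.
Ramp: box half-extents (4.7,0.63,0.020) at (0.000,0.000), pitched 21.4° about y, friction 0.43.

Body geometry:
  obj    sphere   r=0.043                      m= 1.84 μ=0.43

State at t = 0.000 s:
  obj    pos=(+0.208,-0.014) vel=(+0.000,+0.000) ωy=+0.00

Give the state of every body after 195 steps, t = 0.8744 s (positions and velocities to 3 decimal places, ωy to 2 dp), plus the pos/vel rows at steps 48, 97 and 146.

State at t = 0.8744 s:
  obj    pos=(+2.405,-0.875) vel=(+5.024,-1.969) ωy=+125.49

Key-timestep trajectory:
   step    t(s)  obj.x    obj.z    obj.vx   obj.vz 
     48  0.2152   +0.341  -0.066  +1.237  -0.485
     97  0.4350   +0.752  -0.227  +2.499  -0.980
    146  0.6547   +1.440  -0.497  +3.762  -1.474


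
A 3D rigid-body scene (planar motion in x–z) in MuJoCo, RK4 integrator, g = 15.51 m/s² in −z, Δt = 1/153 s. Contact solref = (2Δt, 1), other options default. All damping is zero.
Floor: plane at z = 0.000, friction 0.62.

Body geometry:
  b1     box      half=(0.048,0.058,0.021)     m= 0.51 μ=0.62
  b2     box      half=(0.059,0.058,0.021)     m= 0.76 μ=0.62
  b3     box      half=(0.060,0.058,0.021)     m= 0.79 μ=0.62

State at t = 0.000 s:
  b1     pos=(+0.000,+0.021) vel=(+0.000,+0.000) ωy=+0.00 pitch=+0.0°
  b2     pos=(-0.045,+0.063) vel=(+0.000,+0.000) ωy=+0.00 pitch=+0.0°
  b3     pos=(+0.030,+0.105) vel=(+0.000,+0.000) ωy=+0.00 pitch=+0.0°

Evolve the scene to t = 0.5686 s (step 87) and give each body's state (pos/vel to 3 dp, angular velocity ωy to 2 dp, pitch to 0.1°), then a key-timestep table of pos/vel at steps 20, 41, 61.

State at t = 0.5686 s:
  b1     pos=(+0.000,+0.021) vel=(+0.000,+0.000) ωy=+0.00 pitch=+0.0°
  b2     pos=(-0.045,+0.063) vel=(+0.000,+0.000) ωy=+0.00 pitch=-0.2°
  b3     pos=(+0.182,+0.021) vel=(+0.000,+0.000) ωy=+0.00 pitch=+180.0°

Key-timestep trajectory:
   step    t(s)  b1.x    b1.z    b1.vx   b1.vz   b2.x    b2.z    b2.vx   b2.vz   b3.x    b3.z    b3.vx   b3.vz 
     20  0.1307   +0.000  +0.021  -0.005  -0.001   -0.045  +0.063  -0.005  +0.000   +0.048  +0.077  +0.477  -0.141
     41  0.2680   +0.000  +0.021  +0.000  +0.000   -0.045  +0.063  +0.000  +0.000   +0.112  +0.063  +0.352  +0.036
     61  0.3987   +0.000  +0.021  +0.000  +0.000   -0.045  +0.063  +0.000  +0.000   +0.170  +0.035  +0.546  -0.704


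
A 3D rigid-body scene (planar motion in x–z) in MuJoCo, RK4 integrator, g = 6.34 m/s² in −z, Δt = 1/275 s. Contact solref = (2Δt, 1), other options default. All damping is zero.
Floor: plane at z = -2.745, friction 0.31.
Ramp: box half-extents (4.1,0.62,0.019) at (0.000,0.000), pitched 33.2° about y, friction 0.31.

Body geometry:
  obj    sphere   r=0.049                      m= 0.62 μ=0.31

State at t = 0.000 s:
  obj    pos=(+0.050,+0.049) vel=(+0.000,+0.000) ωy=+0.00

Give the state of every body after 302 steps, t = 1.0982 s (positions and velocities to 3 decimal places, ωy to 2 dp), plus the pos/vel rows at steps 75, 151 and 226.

State at t = 1.0982 s:
  obj    pos=(+1.301,-0.770) vel=(+2.279,-1.491) ωy=+55.57

Key-timestep trajectory:
   step    t(s)  obj.x    obj.z    obj.vx   obj.vz 
     75  0.2727   +0.127  -0.002  +0.566  -0.370
    151  0.5491   +0.363  -0.156  +1.139  -0.746
    226  0.8218   +0.751  -0.410  +1.705  -1.116


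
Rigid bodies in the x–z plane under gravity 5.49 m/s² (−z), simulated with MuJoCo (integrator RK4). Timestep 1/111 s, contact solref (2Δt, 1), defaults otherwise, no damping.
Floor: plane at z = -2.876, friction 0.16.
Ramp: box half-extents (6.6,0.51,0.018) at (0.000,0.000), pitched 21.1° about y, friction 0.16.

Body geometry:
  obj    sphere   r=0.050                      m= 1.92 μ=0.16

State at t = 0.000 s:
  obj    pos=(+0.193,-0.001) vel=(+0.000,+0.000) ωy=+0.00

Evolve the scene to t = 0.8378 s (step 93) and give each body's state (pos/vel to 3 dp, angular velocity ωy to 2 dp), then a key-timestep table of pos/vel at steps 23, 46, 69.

State at t = 0.8378 s:
  obj    pos=(+0.655,-0.180) vel=(+1.104,-0.426) ωy=+23.64

Key-timestep trajectory:
   step    t(s)  obj.x    obj.z    obj.vx   obj.vz 
     23  0.2072   +0.221  -0.012  +0.273  -0.105
     46  0.4144   +0.306  -0.045  +0.546  -0.211
     69  0.6216   +0.447  -0.100  +0.819  -0.316


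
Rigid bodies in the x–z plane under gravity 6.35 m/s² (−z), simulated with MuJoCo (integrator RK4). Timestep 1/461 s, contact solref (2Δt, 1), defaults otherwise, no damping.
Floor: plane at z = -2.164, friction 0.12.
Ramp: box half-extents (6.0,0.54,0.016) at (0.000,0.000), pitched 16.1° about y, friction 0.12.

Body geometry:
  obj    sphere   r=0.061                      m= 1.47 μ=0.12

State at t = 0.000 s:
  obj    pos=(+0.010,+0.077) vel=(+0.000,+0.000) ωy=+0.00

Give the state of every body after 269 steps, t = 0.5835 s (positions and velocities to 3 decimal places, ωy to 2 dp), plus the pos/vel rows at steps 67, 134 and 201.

State at t = 0.5835 s:
  obj    pos=(+0.216,+0.018) vel=(+0.705,-0.204) ωy=+12.03

Key-timestep trajectory:
   step    t(s)  obj.x    obj.z    obj.vx   obj.vz 
     67  0.1453   +0.023  +0.074  +0.176  -0.051
    134  0.2907   +0.061  +0.062  +0.351  -0.101
    201  0.4360   +0.125  +0.044  +0.527  -0.152


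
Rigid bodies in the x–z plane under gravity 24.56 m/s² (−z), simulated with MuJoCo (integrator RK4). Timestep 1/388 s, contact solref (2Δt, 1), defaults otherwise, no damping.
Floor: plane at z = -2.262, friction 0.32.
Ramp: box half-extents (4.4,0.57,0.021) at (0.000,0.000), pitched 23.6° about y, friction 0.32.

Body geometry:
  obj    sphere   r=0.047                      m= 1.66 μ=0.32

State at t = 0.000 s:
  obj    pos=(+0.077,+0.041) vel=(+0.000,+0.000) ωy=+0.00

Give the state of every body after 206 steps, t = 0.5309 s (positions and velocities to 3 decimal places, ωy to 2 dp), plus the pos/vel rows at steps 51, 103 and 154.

State at t = 0.5309 s:
  obj    pos=(+0.984,-0.356) vel=(+3.417,-1.493) ωy=+79.32

Key-timestep trajectory:
   step    t(s)  obj.x    obj.z    obj.vx   obj.vz 
     51  0.1314   +0.133  +0.016  +0.846  -0.370
    103  0.2655   +0.304  -0.058  +1.709  -0.746
    154  0.3969   +0.584  -0.181  +2.555  -1.116


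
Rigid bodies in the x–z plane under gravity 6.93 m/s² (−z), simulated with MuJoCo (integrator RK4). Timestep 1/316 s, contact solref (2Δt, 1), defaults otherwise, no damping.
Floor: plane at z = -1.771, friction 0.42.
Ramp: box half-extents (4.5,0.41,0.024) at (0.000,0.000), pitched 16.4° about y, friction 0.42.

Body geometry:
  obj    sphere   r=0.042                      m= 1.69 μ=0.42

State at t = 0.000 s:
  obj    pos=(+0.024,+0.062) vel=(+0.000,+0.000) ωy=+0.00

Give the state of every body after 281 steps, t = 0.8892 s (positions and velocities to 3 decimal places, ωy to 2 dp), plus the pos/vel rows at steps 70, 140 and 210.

State at t = 0.8892 s:
  obj    pos=(+0.554,-0.094) vel=(+1.192,-0.351) ωy=+29.59

Key-timestep trajectory:
   step    t(s)  obj.x    obj.z    obj.vx   obj.vz 
     70  0.2215   +0.057  +0.052  +0.297  -0.087
    140  0.4430   +0.156  +0.023  +0.594  -0.175
    210  0.6646   +0.320  -0.025  +0.891  -0.262


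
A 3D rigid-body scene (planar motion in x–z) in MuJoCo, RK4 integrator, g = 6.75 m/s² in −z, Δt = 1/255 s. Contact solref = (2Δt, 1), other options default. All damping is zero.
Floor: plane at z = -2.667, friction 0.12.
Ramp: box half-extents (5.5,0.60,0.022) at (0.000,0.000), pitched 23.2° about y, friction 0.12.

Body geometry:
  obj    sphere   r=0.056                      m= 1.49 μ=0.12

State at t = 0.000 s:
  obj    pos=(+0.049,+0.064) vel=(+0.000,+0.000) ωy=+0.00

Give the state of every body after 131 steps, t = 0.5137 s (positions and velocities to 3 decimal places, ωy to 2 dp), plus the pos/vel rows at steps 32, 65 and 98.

State at t = 0.5137 s:
  obj    pos=(+0.282,-0.036) vel=(+0.903,-0.395) ωy=+16.99

Key-timestep trajectory:
   step    t(s)  obj.x    obj.z    obj.vx   obj.vz 
     32  0.1255   +0.063  +0.058  +0.222  -0.094
     65  0.2549   +0.106  +0.039  +0.450  -0.190
     98  0.3843   +0.179  +0.008  +0.677  -0.290


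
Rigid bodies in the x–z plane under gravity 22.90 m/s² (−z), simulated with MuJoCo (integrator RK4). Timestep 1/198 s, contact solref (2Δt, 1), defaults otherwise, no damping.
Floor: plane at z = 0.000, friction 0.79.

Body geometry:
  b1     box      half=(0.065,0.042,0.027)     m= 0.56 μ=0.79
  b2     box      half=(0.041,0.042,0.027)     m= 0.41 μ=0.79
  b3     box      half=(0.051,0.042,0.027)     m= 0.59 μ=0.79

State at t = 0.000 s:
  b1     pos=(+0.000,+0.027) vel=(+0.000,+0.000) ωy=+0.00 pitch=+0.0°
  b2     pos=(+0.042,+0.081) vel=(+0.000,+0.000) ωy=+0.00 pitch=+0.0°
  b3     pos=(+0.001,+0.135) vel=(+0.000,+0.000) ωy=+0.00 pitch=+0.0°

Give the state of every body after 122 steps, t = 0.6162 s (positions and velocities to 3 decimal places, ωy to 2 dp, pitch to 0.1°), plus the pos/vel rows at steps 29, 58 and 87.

State at t = 0.6162 s:
  b1     pos=(+0.000,+0.027) vel=(+0.000,+0.000) ωy=+0.00 pitch=+0.0°
  b2     pos=(+0.042,+0.081) vel=(+0.000,+0.000) ωy=+0.00 pitch=+0.0°
  b3     pos=(-0.129,+0.027) vel=(+0.000,+0.000) ωy=+0.00 pitch=+180.0°

Key-timestep trajectory:
   step    t(s)  b1.x    b1.z    b1.vx   b1.vz   b2.x    b2.z    b2.vx   b2.vz   b3.x    b3.z    b3.vx   b3.vz 
     29  0.1465   +0.000  +0.027  +0.000  +0.000   +0.042  +0.081  +0.001  +0.000   -0.002  +0.134  -0.047  -0.003
     58  0.2929   +0.000  +0.027  +0.004  -0.004   +0.042  +0.081  +0.004  -0.003   -0.029  +0.110  -0.459  -0.378
     87  0.4394   +0.000  +0.027  +0.000  +0.001   +0.042  +0.081  +0.001  +0.000   -0.103  +0.092  -0.591  -0.687


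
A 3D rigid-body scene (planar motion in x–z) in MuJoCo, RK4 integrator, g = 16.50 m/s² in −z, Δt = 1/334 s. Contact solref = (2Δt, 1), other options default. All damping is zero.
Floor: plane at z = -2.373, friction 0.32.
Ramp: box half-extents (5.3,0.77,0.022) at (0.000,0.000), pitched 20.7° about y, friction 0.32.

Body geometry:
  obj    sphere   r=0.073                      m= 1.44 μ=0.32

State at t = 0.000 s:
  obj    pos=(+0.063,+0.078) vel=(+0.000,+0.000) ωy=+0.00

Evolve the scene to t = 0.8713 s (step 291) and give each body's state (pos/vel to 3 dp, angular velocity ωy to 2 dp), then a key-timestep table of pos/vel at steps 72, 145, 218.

State at t = 0.8713 s:
  obj    pos=(+1.542,-0.481) vel=(+3.395,-1.283) ωy=+49.72

Key-timestep trajectory:
   step    t(s)  obj.x    obj.z    obj.vx   obj.vz 
     72  0.2156   +0.154  +0.044  +0.840  -0.317
    145  0.4341   +0.430  -0.061  +1.692  -0.639
    218  0.6527   +0.893  -0.236  +2.544  -0.961


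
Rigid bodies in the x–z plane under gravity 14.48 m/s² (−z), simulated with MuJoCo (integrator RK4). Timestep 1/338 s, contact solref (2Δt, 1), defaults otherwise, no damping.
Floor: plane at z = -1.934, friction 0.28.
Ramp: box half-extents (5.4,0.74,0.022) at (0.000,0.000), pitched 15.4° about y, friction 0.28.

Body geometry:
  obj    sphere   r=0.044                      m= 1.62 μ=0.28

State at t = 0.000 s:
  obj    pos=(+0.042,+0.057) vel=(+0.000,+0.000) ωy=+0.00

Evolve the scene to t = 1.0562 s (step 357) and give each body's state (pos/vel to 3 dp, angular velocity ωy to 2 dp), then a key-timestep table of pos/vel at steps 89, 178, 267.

State at t = 1.0562 s:
  obj    pos=(+1.519,-0.350) vel=(+2.797,-0.770) ωy=+65.93

Key-timestep trajectory:
   step    t(s)  obj.x    obj.z    obj.vx   obj.vz 
     89  0.2633   +0.134  +0.032  +0.697  -0.192
    178  0.5266   +0.409  -0.044  +1.395  -0.384
    267  0.7899   +0.868  -0.171  +2.092  -0.576
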